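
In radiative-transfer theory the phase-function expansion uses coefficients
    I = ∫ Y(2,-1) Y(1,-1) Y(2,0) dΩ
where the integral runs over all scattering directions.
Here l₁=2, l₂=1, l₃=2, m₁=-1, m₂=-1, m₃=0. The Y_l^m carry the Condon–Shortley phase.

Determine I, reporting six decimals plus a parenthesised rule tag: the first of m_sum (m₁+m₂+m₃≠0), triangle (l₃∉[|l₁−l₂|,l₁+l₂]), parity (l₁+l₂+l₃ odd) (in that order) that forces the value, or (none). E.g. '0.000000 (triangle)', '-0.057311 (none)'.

Σmᵢ = -2 ≠ 0, so the φ-integral vanishes; I = 0

0.000000 (m_sum)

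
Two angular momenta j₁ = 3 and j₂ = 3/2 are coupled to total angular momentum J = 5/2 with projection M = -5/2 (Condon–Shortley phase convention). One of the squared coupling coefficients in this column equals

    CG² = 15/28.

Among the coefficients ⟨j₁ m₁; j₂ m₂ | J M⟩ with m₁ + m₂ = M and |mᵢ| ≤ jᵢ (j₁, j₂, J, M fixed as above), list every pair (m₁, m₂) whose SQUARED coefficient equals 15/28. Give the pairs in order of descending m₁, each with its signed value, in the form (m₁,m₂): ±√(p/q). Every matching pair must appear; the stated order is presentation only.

Admissible pairs with m₁+m₂ = M = -5/2: (-3,1/2), (-2,-1/2), (-1,-3/2)
  (m₁,m₂)=(-1,-3/2): CG² = 3/28, CG = +√(3/28)
  (m₁,m₂)=(-2,-1/2): CG² = 5/14, CG = −√(5/14)
  (m₁,m₂)=(-3,1/2): CG² = 15/28, CG = +√(15/28)   ← matches the target
Pairs with CG² = 15/28: (-3,1/2): +√(15/28)

(-3,1/2): +√(15/28)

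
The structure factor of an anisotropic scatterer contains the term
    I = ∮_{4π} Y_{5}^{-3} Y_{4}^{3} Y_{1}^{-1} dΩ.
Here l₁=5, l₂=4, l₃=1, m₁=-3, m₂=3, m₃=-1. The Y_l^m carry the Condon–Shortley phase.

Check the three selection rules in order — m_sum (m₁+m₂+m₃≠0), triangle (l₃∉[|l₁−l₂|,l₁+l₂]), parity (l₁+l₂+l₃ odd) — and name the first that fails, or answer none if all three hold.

m_sum

m₁+m₂+m₃ = -3 + 3 − 1 = -1  ✗
triangle: |5−4|=1 ≤ l₃=1 ≤ 5+4=9
parity: l₁+l₂+l₃ = 10 is even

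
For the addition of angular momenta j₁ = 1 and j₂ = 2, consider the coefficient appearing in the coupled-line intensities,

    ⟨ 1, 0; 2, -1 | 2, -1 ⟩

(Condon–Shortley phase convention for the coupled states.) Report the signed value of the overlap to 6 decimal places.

triangle: 1!×1!×3!/6! = 6/720
(j±m)!: 1!×1!×1!×3!×1!×3! = 36
prefactor² = (2J+1)×Δ×N² = 3/2
  k=0: +1/(0!×1!×1!×1!×0!×2!) = 1/2
  k=1: −1/(1!×0!×0!×0!×1!×3!) = -1/6
Σ = 1/3  ⇒  CG² = 3/2×(1/3)² = 1/6
CG = +√(1/6) = +0.408248

+√(1/6) ≈ +0.408248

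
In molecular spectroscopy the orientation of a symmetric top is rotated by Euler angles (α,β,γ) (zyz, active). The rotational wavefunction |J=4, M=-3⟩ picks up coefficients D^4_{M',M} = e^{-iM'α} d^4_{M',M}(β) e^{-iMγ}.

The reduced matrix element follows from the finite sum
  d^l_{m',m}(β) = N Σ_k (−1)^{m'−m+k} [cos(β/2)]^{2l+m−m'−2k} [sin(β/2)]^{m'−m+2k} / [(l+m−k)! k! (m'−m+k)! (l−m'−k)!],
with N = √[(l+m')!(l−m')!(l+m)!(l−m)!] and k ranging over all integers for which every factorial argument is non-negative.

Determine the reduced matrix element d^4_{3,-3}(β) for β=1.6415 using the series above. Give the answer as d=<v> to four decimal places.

d^4_{3,-3}(β=1.6415) via the finite sum:
c=cos(1.641500/2)=0.681673, s=sin(1.641500/2)=0.731657; N=√[5040·1·1·5040]=5040.000000
Admissible k: 0..1 (factorial args all ≥0)
  k=0: (−1)^6·5040.0000/(720)·0.6817^2·0.7317^6 = +0.498995
  k=1: (−1)^7·5040.0000/(5040)·0.6817^0·0.7317^8 = -0.082122
d^4_{3,-3}(1.6415) = +0.498995 -0.082122 = +0.416872

d=0.4169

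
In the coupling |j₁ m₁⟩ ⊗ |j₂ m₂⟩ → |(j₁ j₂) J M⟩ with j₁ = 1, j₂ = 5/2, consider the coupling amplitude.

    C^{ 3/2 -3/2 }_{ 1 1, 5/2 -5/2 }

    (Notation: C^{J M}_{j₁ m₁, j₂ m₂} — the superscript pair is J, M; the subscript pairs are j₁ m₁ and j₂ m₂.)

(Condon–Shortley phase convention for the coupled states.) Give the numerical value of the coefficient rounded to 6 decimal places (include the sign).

j₁+j₂−J=2  J+j₁−j₂=0  J−j₁+j₂=3  j₁+j₂+J+1=6
(j₁±m₁, j₂±m₂, J±M) = (2,0,0,5,0,3)
P² = 96
sum k=0..0:
  [0] +1/12 = 1/12
S = 1/12
C² = P²·S² = 2/3 ; C = +0.816497

+√(2/3) ≈ +0.816497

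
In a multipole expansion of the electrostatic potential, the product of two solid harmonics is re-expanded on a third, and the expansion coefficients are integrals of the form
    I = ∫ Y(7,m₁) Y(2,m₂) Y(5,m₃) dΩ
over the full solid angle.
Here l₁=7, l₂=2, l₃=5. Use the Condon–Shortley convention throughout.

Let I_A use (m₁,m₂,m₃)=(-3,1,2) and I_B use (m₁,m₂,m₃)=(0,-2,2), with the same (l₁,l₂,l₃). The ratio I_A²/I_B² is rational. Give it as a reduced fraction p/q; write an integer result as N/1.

96/7

Shared (l₁,l₂,l₃)=(7,2,5): N and (l;000)² cancel in I_A²/I_B².
A: Δ = 4!·10!·0!/15! = 1/15015; Racah Σ t=3..3: t=3:−1/181440 = -1/181440; ⇒ 3j(7 2 5; -3 1 2)² = 32/1001, sgn +1
B: Δ = 4!·10!·0!/15! = 1/15015; Racah Σ t=0..0: t=0:+1/725760 = 1/725760; ⇒ 3j(7 2 5; 0 -2 2)² = 1/429, sgn -1
I_A²/I_B² = (32/1001)/(1/429) = 96/7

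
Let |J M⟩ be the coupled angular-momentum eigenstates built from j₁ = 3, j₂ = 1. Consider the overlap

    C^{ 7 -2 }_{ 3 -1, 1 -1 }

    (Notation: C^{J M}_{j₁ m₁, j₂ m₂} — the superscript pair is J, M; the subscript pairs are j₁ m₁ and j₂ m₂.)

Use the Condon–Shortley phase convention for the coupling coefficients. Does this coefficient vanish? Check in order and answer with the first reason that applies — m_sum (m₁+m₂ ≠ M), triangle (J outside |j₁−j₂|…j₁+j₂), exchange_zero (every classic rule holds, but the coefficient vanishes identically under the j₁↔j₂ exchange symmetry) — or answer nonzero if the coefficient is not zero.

m-sum: m₁+m₂ = -1+(-1) = -2, M = -2  ✓
triangle: need |j₁−j₂| ≤ J ≤ j₁+j₂, i.e. J ∈ [2, 4]; J = 7 is outside ✗ ⇒ coefficient is 0

triangle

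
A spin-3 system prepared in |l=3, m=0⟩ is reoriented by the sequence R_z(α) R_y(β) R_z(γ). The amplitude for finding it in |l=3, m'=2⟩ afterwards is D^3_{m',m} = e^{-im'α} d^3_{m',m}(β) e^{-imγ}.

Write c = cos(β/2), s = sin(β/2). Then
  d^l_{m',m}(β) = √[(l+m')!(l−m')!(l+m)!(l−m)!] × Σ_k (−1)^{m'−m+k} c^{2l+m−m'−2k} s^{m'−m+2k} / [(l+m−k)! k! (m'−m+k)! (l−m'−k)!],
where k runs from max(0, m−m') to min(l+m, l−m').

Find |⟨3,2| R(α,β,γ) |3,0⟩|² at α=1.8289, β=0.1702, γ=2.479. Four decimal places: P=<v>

P=0.0015

Split into d^3_{2,0}(β=0.1702) × two z-phases.
With c≡cos(β/2)=0.996381 and s≡sin(β/2)=0.084997, N=[120·1·6·6]^{1/2}=65.726707
k∈{0,1} keeps every argument non-negative
  k=0: (−1)^2·65.7267/(12)·0.9964^4·0.0850^2 = +0.039001
  k=1: (−1)^3·65.7267/(12)·0.9964^2·0.0850^4 = -0.000284
d^3_{2,0}(0.1702) = +0.039001 -0.000284 = +0.038717
|D^3_{2,0}|² = |d^3_{2,0}(β)|² = (+0.038717)² = 0.001499 (the z-rotation phases have unit modulus)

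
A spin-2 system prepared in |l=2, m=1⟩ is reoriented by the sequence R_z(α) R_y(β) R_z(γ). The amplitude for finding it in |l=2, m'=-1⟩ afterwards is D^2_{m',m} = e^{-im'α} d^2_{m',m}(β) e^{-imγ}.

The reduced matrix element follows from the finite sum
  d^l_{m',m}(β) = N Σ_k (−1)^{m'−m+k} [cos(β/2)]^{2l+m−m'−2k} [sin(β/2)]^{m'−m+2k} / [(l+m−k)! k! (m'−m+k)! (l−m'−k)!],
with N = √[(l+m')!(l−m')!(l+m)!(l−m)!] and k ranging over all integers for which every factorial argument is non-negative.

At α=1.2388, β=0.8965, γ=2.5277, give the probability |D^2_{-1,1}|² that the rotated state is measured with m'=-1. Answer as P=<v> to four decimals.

D^2_{-1,1}(1.2388,0.8965,2.5277) = e^{-i·-1·1.2388}·d^2_{-1,1}(0.8965)·e^{-i·1·2.5277}. Compute d first:
With c≡cos(β/2)=0.901207 and s≡sin(β/2)=0.433389, N=[1·6·6·1]^{1/2}=6.000000
k: max(0,(1)−(-1))=2 … min(2+(1),2−(-1))=3
  k=2: (−1)^0·6.0000/(2)·0.9012^2·0.4334^2 = +0.457642
  k=3: (−1)^1·6.0000/(6)·0.9012^0·0.4334^4 = -0.035279
d^2_{-1,1}(0.8965) = +0.457642 -0.035279 = +0.422364
|D^2_{-1,1}|² = |d^2_{-1,1}(β)|² = (+0.422364)² = 0.178391 (the z-rotation phases have unit modulus)

P=0.1784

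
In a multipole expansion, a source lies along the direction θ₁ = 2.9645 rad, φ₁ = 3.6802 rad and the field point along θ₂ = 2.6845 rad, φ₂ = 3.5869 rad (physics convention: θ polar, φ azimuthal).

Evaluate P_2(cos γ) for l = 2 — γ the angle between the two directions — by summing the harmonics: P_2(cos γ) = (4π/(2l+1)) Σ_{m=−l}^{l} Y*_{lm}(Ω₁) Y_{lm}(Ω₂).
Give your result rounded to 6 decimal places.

Expand P_2 via completeness: Σ_{m} conj(Y_{2,m}) at Ω₁ times Y_{2,m} at Ω₂ —
  m=-2: Y*=(0.005680, 0.010557)  Y=(0.047321, -0.058495)  product (0.000886, 0.000167)
  m=-1: Y*=(0.115003, 0.068719)  Y=(0.276117, -0.131785)  product (0.040810, 0.003819)
  m=+0: Y*=(0.601418, -0.000000)  Y=(0.446485, 0.000000)  product (0.268524, 0.000000)
  m=+1: Y*=(-0.115003, 0.068719)  Y=(-0.276117, -0.131785)  product (0.040810, -0.003819)
  m=+2: Y*=(0.005680, -0.010557)  Y=(0.047321, 0.058495)  product (0.000886, -0.000167)
Accumulated sum (0.351918, 0.000000); after 4π/(2l+1) scaling, (0.884467, 0.000000) ⇒ P_2 = 0.884467

0.884467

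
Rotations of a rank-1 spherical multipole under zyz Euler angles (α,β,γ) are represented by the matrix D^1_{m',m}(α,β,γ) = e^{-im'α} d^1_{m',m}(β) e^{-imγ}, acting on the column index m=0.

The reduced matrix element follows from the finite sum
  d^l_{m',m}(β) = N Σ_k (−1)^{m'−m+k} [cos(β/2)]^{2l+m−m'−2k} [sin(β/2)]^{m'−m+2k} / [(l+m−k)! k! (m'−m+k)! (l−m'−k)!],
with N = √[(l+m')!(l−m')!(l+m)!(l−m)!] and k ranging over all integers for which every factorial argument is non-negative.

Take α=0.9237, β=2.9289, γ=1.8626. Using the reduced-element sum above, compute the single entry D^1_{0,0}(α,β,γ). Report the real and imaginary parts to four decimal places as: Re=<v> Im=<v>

D^1_{0,0}(0.9237,2.9289,1.8626) = e^{-i·0·0.9237}·d^1_{0,0}(2.9289)·e^{-i·0·1.8626}. Compute d first:
Half-angle: c=0.106146, s=0.994351. N=√(1·1·1·1)=1.000000
The bounds max(0,m−m')=0 and min(l+m,l−m')=1 give 2 terms
  k=0: (−1)^0·1.0000/(1)·0.1061^2·0.9944^0 = +0.011267
  k=1: (−1)^1·1.0000/(1)·0.1061^0·0.9944^2 = -0.988733
d^1_{0,0}(2.9289) = +0.011267 -0.988733 = -0.977466
D = (+1.000000+0.000000i)·(-0.977466)·(+1.000000+0.000000i) = -0.977466+0.000000i

Re=-0.9775 Im=0.0000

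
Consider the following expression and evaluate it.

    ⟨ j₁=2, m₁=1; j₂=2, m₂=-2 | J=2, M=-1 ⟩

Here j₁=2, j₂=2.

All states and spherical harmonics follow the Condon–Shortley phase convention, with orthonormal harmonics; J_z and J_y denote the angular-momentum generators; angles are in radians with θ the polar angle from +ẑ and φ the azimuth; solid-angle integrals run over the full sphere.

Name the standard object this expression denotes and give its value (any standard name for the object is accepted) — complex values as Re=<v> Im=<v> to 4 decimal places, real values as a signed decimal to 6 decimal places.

Clebsch–Gordan coefficient, +√(3/7) ≈ +0.654654

This is a Clebsch–Gordan (vector-coupling) coefficient.
triangle: 2!*2!*2!/7! = 8/5040
(j±m)!: 3!*1!*0!*4!*1!*3! = 864
prefactor² = (2J+1)*Δ*N² = 48/7
  k=0: +1/(0!*2!*1!*0!*1!*2!) = 1/4
Σ = 1/4  ⇒  CG² = 48/7*(1/4)² = 3/7
CG = +√(3/7) = +0.654654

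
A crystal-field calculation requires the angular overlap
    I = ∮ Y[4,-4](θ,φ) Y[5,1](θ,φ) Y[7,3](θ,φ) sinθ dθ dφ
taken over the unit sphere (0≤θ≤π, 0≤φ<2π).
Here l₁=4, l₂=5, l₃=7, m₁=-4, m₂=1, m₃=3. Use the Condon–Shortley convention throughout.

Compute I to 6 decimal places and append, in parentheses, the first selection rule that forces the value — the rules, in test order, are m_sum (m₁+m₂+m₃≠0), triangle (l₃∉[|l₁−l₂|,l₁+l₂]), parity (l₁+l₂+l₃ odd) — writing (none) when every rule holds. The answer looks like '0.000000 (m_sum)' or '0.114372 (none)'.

0.147559 (none)

m-sum 0 ✓  L=16 even ✓  1≤7≤9 ✓
Π(2lᵢ+1) = 9×11×15 = 1485
triangle coeff Δ(4,5,7) = 1/6126120
Σ_t [0,2]: t=0:+1/69120 t=1:−1/20736 t=2:+1/69120 = -1/51840
(3j)²=280/21879 [(4 5 7; 0 0 0)], sign=+1
Σ_t [2,2]: t=2:+1/829440 = 1/829440
(3j)²=35/2431 [(4 5 7; -4 1 3)], sign=+1
⇒ 4πI² = 147000/537251
I = (+1)√(147000/537251/(4π)) = 0.14755880
No selection rule forces the value: the integral is nonzero (none).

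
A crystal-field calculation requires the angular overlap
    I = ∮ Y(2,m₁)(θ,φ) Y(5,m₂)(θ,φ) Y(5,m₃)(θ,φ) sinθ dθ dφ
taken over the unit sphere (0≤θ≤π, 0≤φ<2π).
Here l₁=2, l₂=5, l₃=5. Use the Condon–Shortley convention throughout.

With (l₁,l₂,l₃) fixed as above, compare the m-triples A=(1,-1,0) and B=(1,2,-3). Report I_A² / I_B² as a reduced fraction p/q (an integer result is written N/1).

1/20

l's match ⇒ only the (l;m) 3-j factors differ between A and B.
A: triangle coeff Δ(2,5,5) = 1/38610; Σ_t [0,1]: t=0:+1/1152 t=1:−1/1440 = 1/5760; (3j)²=1/858 [(2 5 5; 1 -1 0)], sign=-1
B: triangle coeff Δ(2,5,5) = 1/38610; Σ_t [0,1]: t=0:+1/10080 t=1:−1/2880 = -1/4032; (3j)²=10/429 [(2 5 5; 1 2 -3)], sign=-1
I_A²/I_B² = (1/858)/(10/429) = 1/20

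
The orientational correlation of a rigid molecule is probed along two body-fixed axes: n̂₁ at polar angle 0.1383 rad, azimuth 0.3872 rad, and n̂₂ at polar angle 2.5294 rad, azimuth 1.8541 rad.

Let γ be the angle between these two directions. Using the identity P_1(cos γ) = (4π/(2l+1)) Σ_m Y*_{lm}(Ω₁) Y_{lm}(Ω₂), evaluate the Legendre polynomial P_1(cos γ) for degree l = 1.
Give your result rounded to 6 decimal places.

Expand P_1 via completeness: Σ_{m} conj(Y_{1,m}) at Ω₁ times Y_{1,m} at Ω₂ —
  [-1]  conj(Y_{1,-1})(Ω₁) = 0.04410 + 0.01798j ; Y_{1,-1}(Ω₂) = -0.05550 - 0.19063j ; Δ = 0.00098 - 0.00941j
  [+0]  conj(Y_{1,0})(Ω₁) = 0.48394 + 0.00000j ; Y_{1,0}(Ω₂) = -0.39987 + 0.00000j ; Δ = -0.19351 + 0.00000j
  [+1]  conj(Y_{1,1})(Ω₁) = -0.04410 + 0.01798j ; Y_{1,1}(Ω₂) = 0.05550 - 0.19063j ; Δ = 0.00098 + 0.00941j
Accumulated sum -0.19155 + 0.00000j; after 4π/(2l+1) scaling, -0.80236 + 0.00000j ⇒ P_1 = -0.802360

-0.802360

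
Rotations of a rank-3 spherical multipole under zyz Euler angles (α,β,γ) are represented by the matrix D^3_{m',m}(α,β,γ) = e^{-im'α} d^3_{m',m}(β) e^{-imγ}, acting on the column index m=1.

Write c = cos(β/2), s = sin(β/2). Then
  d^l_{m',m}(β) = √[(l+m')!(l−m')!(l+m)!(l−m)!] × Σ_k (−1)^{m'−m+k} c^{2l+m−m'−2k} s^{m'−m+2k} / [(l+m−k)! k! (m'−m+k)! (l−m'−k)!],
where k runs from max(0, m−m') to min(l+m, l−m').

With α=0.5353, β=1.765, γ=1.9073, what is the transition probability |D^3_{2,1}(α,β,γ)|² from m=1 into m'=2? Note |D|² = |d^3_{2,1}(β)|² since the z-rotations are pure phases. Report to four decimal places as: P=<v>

D^3_{2,1}(0.5353,1.7650,1.9073) = e^{-i·2·0.5353}·d^3_{2,1}(1.7650)·e^{-i·1·1.9073}. Compute d first:
c=cos(1.765000/2)=0.635222, s=sin(1.765000/2)=0.772329; N=√[120·1·24·2]=75.894664
The bounds max(0,m−m')=0 and min(l+m,l−m')=1 give 2 terms
  k=0: (−1)^1·75.8947/(24)·0.6352^5·0.7723^1 = -0.252599
  k=1: (−1)^2·75.8947/(12)·0.6352^3·0.7723^3 = +0.746818
d^3_{2,1}(1.7650) = -0.252599 +0.746818 = +0.494219
|D^3_{2,1}|² = |d^3_{2,1}(β)|² = (+0.494219)² = 0.244253 (the z-rotation phases have unit modulus)

P=0.2443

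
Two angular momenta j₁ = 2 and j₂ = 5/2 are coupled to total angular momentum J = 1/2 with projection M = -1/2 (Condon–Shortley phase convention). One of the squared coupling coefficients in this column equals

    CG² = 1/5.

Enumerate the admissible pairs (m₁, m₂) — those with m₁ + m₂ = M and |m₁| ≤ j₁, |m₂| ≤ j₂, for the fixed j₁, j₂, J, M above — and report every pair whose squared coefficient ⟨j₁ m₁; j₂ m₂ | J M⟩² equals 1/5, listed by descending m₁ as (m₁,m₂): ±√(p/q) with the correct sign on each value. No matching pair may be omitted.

(0,-1/2): +√(1/5)

Admissible pairs with m₁+m₂ = M = -1/2: (-2,3/2), (-1,1/2), (0,-1/2), (1,-3/2), (2,-5/2)
  (m₁,m₂)=(2,-5/2): CG² = 1/3, CG = +√(1/3)
  (m₁,m₂)=(1,-3/2): CG² = 4/15, CG = −√(4/15)
  (m₁,m₂)=(0,-1/2): CG² = 1/5, CG = +√(1/5)   ← matches the target
  (m₁,m₂)=(-1,1/2): CG² = 2/15, CG = −√(2/15)
  (m₁,m₂)=(-2,3/2): CG² = 1/15, CG = +√(1/15)
Pairs with CG² = 1/5: (0,-1/2): +√(1/5)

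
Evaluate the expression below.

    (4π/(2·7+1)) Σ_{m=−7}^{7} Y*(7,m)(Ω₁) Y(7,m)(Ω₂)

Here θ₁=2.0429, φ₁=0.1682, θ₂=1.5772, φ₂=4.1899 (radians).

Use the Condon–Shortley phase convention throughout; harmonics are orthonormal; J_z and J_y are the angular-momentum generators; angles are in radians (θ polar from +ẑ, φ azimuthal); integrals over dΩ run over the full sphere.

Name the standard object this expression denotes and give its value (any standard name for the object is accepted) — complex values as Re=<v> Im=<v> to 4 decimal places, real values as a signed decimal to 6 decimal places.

Legendre polynomial (addition theorem), -0.313599

This sum is the spherical-harmonic addition theorem: it equals the Legendre polynomial P_l(cos γ) of the angle γ between the two directions.
Summing Y*_{l m}(θ₁,φ₁)·Y_{l m}(θ₂,φ₂) over m ∈ [−7, 7]; prefactor 4π/(2·7+1) = 0.837758:
  m=-7: (0.085192, 0.205267) × (-0.246613, 0.434914) = (-0.110283, -0.013570)  (running Σ = (-0.110283, -0.013570))
  m=-6: (-0.226119, -0.359390) × (-0.011979, 0.000080) = (0.002737, 0.004287)  (running Σ = (-0.107546, -0.009283))
  m=-5: (0.231457, 0.258741) × (0.185107, 0.316545) = (-0.039059, 0.121162)  (running Σ = (-0.146605, 0.111878))
  m=-4: (0.051152, 0.040759) × (-0.006993, 0.012237) = (-0.000856, 0.000341)  (running Σ = (-0.147461, 0.112219))
  m=-3: (-0.310139, -0.171287) × (0.331578, -0.001104) = (-0.103024, -0.056453)  (running Σ = (-0.250485, 0.055767))
  m=-2: (0.086985, 0.030418) × (0.007541, 0.012994) = (0.000261, 0.001360)  (running Σ = (-0.250225, 0.057127))
  m=-1: (0.310859, 0.052785) × (0.159198, -0.276448) = (0.064081, -0.077533)  (running Σ = (-0.186144, -0.020406))
  m=0: (-0.133519, -0.000000) × (0.015299, 0.000000) = (-0.002043, -0.000000)  (running Σ = (-0.188187, -0.020406))
  m=1: (-0.310859, 0.052785) × (-0.159198, -0.276448) = (0.064081, 0.077533)  (running Σ = (-0.124106, 0.057127))
  m=2: (0.086985, -0.030418) × (0.007541, -0.012994) = (0.000261, -0.001360)  (running Σ = (-0.123845, 0.055767))
  m=3: (0.310139, -0.171287) × (-0.331578, -0.001104) = (-0.103024, 0.056453)  (running Σ = (-0.226870, 0.112219))
  m=4: (0.051152, -0.040759) × (-0.006993, -0.012237) = (-0.000856, -0.000341)  (running Σ = (-0.227726, 0.111878))
  m=5: (-0.231457, 0.258741) × (-0.185107, 0.316545) = (-0.039059, -0.121162)  (running Σ = (-0.266785, -0.009283))
  m=6: (-0.226119, 0.359390) × (-0.011979, -0.000080) = (0.002737, -0.004287)  (running Σ = (-0.264048, -0.013570))
  m=7: (-0.085192, 0.205267) × (0.246613, 0.434914) = (-0.110283, 0.013570)  (running Σ = (-0.374331, 0.000000))
Total Σ_m = (-0.374331, 0.000000). Multiply by 0.837758: (-0.313599, 0.000000). P_7(cos γ) = -0.313599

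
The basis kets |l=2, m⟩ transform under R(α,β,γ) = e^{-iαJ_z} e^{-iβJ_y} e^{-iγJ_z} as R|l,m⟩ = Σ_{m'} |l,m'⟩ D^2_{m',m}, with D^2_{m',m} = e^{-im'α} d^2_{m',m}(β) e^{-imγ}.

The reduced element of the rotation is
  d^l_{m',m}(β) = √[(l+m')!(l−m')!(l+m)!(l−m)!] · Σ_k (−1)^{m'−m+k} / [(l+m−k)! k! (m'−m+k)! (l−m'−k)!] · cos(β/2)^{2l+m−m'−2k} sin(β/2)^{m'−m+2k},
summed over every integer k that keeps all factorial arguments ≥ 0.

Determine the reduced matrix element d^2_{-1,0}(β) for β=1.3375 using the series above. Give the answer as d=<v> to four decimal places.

d^2_{-1,0}(β=1.3375) via the finite sum:
With c≡cos(β/2)=0.784597 and s≡sin(β/2)=0.620006, N=[1·6·2·2]^{1/2}=4.898979
Admissible k: 1..2 (factorial args all ≥0)
  k=1: (−1)^0·4.8990/(2)·0.7846^3·0.6200^1 = +0.733520
  k=2: (−1)^1·4.8990/(2)·0.7846^1·0.6200^3 = -0.458046
d^2_{-1,0}(1.3375) = +0.733520 -0.458046 = +0.275473

d=0.2755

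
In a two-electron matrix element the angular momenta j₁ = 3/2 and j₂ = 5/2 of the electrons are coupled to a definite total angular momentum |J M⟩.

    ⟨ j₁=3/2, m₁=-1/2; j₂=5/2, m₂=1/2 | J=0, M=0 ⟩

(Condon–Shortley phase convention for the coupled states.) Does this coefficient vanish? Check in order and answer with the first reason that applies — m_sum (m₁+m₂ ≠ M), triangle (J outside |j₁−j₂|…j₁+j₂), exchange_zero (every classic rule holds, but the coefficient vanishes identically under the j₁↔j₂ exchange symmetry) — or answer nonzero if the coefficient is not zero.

triangle

m-sum: m₁+m₂ = -1/2+1/2 = 0, M = 0  ✓
triangle: need |j₁−j₂| ≤ J ≤ j₁+j₂, i.e. J ∈ [1, 4]; J = 0 is outside ✗ ⇒ coefficient is 0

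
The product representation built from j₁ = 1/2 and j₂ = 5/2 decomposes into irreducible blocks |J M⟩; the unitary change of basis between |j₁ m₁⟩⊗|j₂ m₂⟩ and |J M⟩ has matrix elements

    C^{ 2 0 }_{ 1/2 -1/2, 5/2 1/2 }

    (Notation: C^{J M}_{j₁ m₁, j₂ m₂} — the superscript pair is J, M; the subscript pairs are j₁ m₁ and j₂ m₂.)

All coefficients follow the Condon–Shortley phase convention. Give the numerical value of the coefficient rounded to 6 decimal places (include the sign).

−√(1/2) ≈ -0.707107

triangle: 1!·0!·4!/6! = 24/720
(j±m)!: 0!·1!·3!·2!·2!·2! = 48
prefactor² = (2J+1)·Δ·N² = 8
  k=1: −1/(1!·0!·0!·2!·0!·2!) = -1/4
Σ = -1/4  ⇒  CG² = 8·(-1/4)² = 1/2
CG = −√(1/2) = -0.707107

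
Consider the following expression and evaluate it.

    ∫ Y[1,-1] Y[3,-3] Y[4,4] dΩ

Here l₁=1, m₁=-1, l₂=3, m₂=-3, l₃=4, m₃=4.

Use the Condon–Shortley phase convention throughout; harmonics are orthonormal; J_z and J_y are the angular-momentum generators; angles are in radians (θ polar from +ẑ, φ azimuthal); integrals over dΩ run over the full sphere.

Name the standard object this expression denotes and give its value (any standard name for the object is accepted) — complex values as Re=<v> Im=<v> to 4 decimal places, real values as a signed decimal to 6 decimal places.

Gaunt coefficient, +0.325735

This is a Gaunt coefficient — the integral of a triple product of spherical harmonics over the sphere.
Rules hold: Σm=0, L=8 even, 2≤4≤4.
N = 3·7·9 = 189
Δ = 0!·2!·6!/9! = 1/252
Racah Σ t=0..0: t=0:+1/36 = 1/36
⇒ 3j(1 3 4; 0 0 0)² = 4/63, sgn +1
Racah Σ t=0..0: t=0:+1/1440 = 1/1440
⇒ 3j(1 3 4; -1 -3 4)² = 1/9, sgn +1
4πI² = N·(3j₀)²·(3jₘ)² = 4/3
I = +1·√(1.33333/4π) = 0.32573501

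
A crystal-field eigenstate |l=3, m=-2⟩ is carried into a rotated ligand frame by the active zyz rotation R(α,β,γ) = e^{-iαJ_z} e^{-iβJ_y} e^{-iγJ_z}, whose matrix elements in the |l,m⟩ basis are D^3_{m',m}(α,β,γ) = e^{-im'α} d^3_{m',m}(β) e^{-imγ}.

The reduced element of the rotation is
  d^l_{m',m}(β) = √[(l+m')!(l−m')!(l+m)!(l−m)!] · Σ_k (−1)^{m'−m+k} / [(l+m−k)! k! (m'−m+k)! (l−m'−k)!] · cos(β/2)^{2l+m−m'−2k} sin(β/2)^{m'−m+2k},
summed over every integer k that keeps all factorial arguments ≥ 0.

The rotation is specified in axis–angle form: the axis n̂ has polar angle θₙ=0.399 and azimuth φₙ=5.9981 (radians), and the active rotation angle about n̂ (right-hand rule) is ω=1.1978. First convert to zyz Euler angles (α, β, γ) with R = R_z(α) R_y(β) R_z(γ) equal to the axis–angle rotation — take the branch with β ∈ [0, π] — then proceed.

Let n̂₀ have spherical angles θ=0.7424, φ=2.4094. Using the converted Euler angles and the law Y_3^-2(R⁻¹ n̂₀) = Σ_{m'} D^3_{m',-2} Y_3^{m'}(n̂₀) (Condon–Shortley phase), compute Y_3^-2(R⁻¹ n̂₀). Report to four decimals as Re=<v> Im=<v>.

Axis–angle → zyz. n̂ = (sinθₙcosφₙ, sinθₙsinφₙ, cosθₙ) = (+0.372816, -0.109261, +0.921450), ω = 1.1978.
R = I cosω + sinω [n̂]ₓ + (1−cosω) n̂n̂ᵀ gives
  R = [+0.452750, -0.883981, +0.116598; +0.832200, +0.371995, -0.411172; +0.320094, +0.283191, +0.904070]
β = atan2(√(R₁₃²+R₂₃²), R₃₃) = 0.441598; α = atan2(R₂₃, R₁₃) mod 2π = 4.988710; γ = atan2(R₃₂, −R₃₁) mod 2π = 2.417288
Need the full column D^3_{m',-2} for m'=−3..3 at α=4.9887, β=0.4416, γ=2.4173.
cos(β/2)=0.975723, sin(β/2)=0.219009
d^3_{-3,-2}: single k=1 term ⇒ +0.474428;  D = +0.275522+0.386225i
d^3_{-2,-2}: k∈[0..1] ⇒ +0.862897 -0.217370 = +0.645526;  D = -0.403302+0.504035i
d^3_{-1,-2}: k∈[0..1] ⇒ -0.612484 +0.061716 = -0.550768;  D = +0.507610+0.213723i
d^3_{0,-2}: k∈[0..1] ⇒ +0.238117 -0.011997 = +0.226121;  D = +0.027560-0.224435i
d^3_{1,-2}: k∈[0..1] ⇒ -0.061716 +0.001555 = -0.060161;  D = -0.059448+0.009236i
d^3_{2,-2}: k∈[0..1] ⇒ +0.010951 -0.000110 = +0.010841;  D = +0.004524+0.009852i
d^3_{3,-2}: single k=0 term ⇒ -0.001204;  D = +0.000916-0.000782i
Y_3^{m'}(θ=0.7424,φ=2.4094) and Σ D·Y over m':
  (+0.2755+0.3862i)·(+0.0755-0.1045i)  (-0.4033+0.5040i)·(+0.0366+0.3422i)  (+0.5076+0.2137i)·(-0.2786-0.2505i)  (+0.0276-0.2244i)·(-0.0784+0.0000i)  (-0.0594+0.0092i)·(+0.2786-0.2505i)  (+0.0045+0.0099i)·(+0.0366-0.3422i)  (+0.0009-0.0008i)·(-0.0755-0.1045i)
Y_3^-2(R⁻¹ n̂) = -0.227015-0.272063i

Re=-0.2270 Im=-0.2721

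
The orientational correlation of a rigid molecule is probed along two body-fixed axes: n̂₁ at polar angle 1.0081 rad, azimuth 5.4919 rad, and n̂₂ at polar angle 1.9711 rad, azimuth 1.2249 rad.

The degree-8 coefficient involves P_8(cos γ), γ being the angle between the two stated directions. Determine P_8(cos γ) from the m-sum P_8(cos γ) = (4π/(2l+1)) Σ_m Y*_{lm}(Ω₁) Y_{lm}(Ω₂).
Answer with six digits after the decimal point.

0.053661

Summing Y*_{l m}(θ₁,φ₁)·Y_{l m}(θ₂,φ₂) over m ∈ [−8, 8]; prefactor 4π/(2·8+1) = 0.739198:
  term(m=-8) = (-0.032858, 0.014733)   from Y*(Ω₁)=(0.134868, -0.006357), Y(Ω₂)=(-0.248227, 0.097543)
  term(m=-7) = (-0.003670, 0.153725)   from Y*(Ω₁)=(0.250580, 0.230734), Y(Ω₂)=(0.297771, 0.339289)
  term(m=-6) = (0.117932, 0.059795)   from Y*(Ω₁)=(0.015911, 0.450253), Y(Ω₂)=(0.141882, -0.256909)
  term(m=-5) = (-0.028616, 0.022033)   from Y*(Ω₁)=(-0.163453, 0.173370), Y(Ω₂)=(0.149668, 0.023951)
  term(m=-4) = (-0.014499, -0.067772)   from Y*(Ω₁)=(0.196446, -0.004627), Y(Ω₂)=(-0.065645, -0.346539)
  term(m=-3) = (-0.004435, -0.001060)   from Y*(Ω₁)=(0.251690, 0.242953), Y(Ω₂)=(-0.011226, 0.006625)
  term(m=-2) = (-0.005098, 0.006304)   from Y*(Ω₁)=(-0.000287, -0.024404), Y(Ω₂)=(-0.255840, -0.211926)
  term(m=-1) = (0.011940, 0.025012)   from Y*(Ω₁)=(0.243943, -0.246832), Y(Ω₂)=(-0.027078, 0.075135)
  term(m=+0) = (-0.008798, 0.000000)   from Y*(Ω₁)=(0.027526, -0.000000), Y(Ω₂)=(-0.319602, 0.000000)
  term(m=+1) = (0.011940, -0.025012)   from Y*(Ω₁)=(-0.243943, -0.246832), Y(Ω₂)=(0.027078, 0.075135)
  term(m=+2) = (-0.005098, -0.006304)   from Y*(Ω₁)=(-0.000287, 0.024404), Y(Ω₂)=(-0.255840, 0.211926)
  term(m=+3) = (-0.004435, 0.001060)   from Y*(Ω₁)=(-0.251690, 0.242953), Y(Ω₂)=(0.011226, 0.006625)
  term(m=+4) = (-0.014499, 0.067772)   from Y*(Ω₁)=(0.196446, 0.004627), Y(Ω₂)=(-0.065645, 0.346539)
  term(m=+5) = (-0.028616, -0.022033)   from Y*(Ω₁)=(0.163453, 0.173370), Y(Ω₂)=(-0.149668, 0.023951)
  term(m=+6) = (0.117932, -0.059795)   from Y*(Ω₁)=(0.015911, -0.450253), Y(Ω₂)=(0.141882, 0.256909)
  term(m=+7) = (-0.003670, -0.153725)   from Y*(Ω₁)=(-0.250580, 0.230734), Y(Ω₂)=(-0.297771, 0.339289)
  term(m=+8) = (-0.032858, -0.014733)   from Y*(Ω₁)=(0.134868, 0.006357), Y(Ω₂)=(-0.248227, -0.097543)
Σ over m = (0.072594, 0.000000); ×(4π/17) → (0.053661, 0.000000). Real part: 0.053661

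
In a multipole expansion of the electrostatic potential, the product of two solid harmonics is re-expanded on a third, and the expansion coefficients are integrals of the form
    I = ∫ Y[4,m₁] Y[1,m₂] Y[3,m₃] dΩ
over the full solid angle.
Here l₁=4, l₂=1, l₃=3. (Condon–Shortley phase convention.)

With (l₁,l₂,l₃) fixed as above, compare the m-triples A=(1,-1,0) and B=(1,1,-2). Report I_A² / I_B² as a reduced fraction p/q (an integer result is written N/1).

10/3

Same 4,1,3: normalisation and zero-m 3j drop out of the ratio.
A: Δ: 2! 6! 0! / 9! → 1/252; sum: t=0:+1/72 = 1/72; 3j²(4 1 3; 1 -1 0) = Δ·Π!·Σ² = 5/126  (sign -1)
B: Δ: 2! 6! 0! / 9! → 1/252; sum: t=2:+1/240 = 1/240; 3j²(4 1 3; 1 1 -2) = Δ·Π!·Σ² = 1/84  (sign -1)
I_A²/I_B² = (5/126)/(1/84) = 10/3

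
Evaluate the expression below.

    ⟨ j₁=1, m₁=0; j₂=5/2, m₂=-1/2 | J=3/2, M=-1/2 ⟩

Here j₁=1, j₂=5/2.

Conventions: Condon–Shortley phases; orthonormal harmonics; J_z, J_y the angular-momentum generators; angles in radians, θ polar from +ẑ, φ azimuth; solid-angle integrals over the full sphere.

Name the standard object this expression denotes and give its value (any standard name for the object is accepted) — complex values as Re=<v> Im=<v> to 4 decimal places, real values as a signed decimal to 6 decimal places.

Clebsch–Gordan coefficient, −√(2/5) ≈ -0.632456

This is a Clebsch–Gordan (vector-coupling) coefficient.
√[4·2!0!3!/6! · 1!1!2!3!1!2!] = √(8/5)
  +(−1)^1/∏(1,1,0,1,0,2)! = -1/2  (running -1/2)
⟨..|..⟩ = √(8/5)·(-1/2) = -0.632456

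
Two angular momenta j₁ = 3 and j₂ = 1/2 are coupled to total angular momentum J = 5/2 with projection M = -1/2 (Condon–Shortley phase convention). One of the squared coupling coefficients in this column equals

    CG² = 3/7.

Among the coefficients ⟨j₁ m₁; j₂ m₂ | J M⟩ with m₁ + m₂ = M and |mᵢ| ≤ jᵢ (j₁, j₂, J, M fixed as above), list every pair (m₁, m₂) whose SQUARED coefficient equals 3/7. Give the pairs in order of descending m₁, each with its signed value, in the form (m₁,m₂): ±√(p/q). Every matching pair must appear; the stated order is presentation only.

Admissible pairs with m₁+m₂ = M = -1/2: (-1,1/2), (0,-1/2)
  (m₁,m₂)=(0,-1/2): CG² = 3/7, CG = +√(3/7)   ← matches the target
  (m₁,m₂)=(-1,1/2): CG² = 4/7, CG = −√(4/7)
Pairs with CG² = 3/7: (0,-1/2): +√(3/7)

(0,-1/2): +√(3/7)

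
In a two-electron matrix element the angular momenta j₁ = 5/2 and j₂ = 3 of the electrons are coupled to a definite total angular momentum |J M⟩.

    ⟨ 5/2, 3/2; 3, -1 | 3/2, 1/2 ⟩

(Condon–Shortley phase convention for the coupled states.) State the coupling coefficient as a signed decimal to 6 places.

−√(7/30) ≈ -0.483046

triangle: 4!*1!*2!/8! = 48/40320
(j±m)!: 4!*1!*2!*4!*2!*1! = 2304
prefactor² = (2J+1)*Δ*N² = 384/35
  k=0: +1/(0!*4!*1!*2!*0!*0!) = 1/48
  k=1: −1/(1!*3!*0!*1!*1!*1!) = -1/6
Σ = -7/48  ⇒  CG² = 384/35*(-7/48)² = 7/30
CG = −√(7/30) = -0.483046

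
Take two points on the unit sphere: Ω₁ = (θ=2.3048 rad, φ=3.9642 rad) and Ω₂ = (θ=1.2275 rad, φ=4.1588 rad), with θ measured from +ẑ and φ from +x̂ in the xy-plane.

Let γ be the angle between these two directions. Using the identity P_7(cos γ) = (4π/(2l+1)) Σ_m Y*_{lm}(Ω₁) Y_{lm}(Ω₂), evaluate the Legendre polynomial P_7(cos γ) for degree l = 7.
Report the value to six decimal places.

Term-by-term m-sum for l=7 (normalisation 4π/15 = 0.837758):
  term(m=-7) = 0.00423 - 0.01998j   from Y*(Ω₁)=-0.05384 + 0.03118j, Y(Ω₂)=-0.21978 + 0.24384j
  term(m=-6) = -0.03618 + 0.08481j   from Y*(Ω₁)=-0.04649 + 0.20479j, Y(Ω₂)=0.43196 + 0.07858j
  term(m=-5) = 0.02893 - 0.04249j   from Y*(Ω₁)=0.22576 + 0.33045j, Y(Ω₂)=-0.04689 - 0.11959j
  term(m=-4) = 0.08939 - 0.08815j   from Y*(Ω₁)=0.41860 + 0.06277j, Y(Ω₂)=0.17797 - 0.23726j
  term(m=-3) = -0.02007 + 0.01326j   from Y*(Ω₁)=0.07701 - 0.06148j, Y(Ω₂)=-0.24306 - 0.02193j
  term(m=-2) = 0.06077 - 0.02492j   from Y*(Ω₁)=-0.02391 + 0.32074j, Y(Ω₂)=-0.09132 - 0.18265j
  term(m=-1) = -0.06809 + 0.01342j   from Y*(Ω₁)=0.17196 + 0.18526j, Y(Ω₂)=-0.14435 + 0.23356j
  term(m=+0) = 0.04443 + 0.00000j   from Y*(Ω₁)=-0.25489 + 0.00000j, Y(Ω₂)=-0.17430 + 0.00000j
  term(m=+1) = -0.06809 - 0.01342j   from Y*(Ω₁)=-0.17196 + 0.18526j, Y(Ω₂)=0.14435 + 0.23356j
  term(m=+2) = 0.06077 + 0.02492j   from Y*(Ω₁)=-0.02391 - 0.32074j, Y(Ω₂)=-0.09132 + 0.18265j
  term(m=+3) = -0.02007 - 0.01326j   from Y*(Ω₁)=-0.07701 - 0.06148j, Y(Ω₂)=0.24306 - 0.02193j
  term(m=+4) = 0.08939 + 0.08815j   from Y*(Ω₁)=0.41860 - 0.06277j, Y(Ω₂)=0.17797 + 0.23726j
  term(m=+5) = 0.02893 + 0.04249j   from Y*(Ω₁)=-0.22576 + 0.33045j, Y(Ω₂)=0.04689 - 0.11959j
  term(m=+6) = -0.03618 - 0.08481j   from Y*(Ω₁)=-0.04649 - 0.20479j, Y(Ω₂)=0.43196 - 0.07858j
  term(m=+7) = 0.00423 + 0.01998j   from Y*(Ω₁)=0.05384 + 0.03118j, Y(Ω₂)=0.21978 + 0.24384j
Σ over m = 0.16240 - 0.00000j; ×(4π/15) → 0.13605 - 0.00000j. Real part: 0.136051

0.136051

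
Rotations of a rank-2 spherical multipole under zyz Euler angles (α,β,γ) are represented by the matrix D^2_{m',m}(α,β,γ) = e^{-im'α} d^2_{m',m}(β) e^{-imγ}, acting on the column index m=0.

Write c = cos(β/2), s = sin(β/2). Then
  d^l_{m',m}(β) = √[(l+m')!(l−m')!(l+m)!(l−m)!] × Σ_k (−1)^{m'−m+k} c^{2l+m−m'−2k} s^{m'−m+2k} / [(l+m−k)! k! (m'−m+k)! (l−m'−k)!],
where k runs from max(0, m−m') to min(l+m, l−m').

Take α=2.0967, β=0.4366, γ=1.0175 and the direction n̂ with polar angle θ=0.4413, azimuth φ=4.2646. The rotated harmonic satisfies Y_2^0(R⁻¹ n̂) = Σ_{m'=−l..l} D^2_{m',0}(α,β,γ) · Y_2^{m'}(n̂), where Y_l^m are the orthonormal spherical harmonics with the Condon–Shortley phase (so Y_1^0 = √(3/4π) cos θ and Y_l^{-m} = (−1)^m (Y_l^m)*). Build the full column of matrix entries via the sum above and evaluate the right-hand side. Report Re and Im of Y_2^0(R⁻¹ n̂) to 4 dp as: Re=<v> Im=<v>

Need the full column D^2_{m',0} for m'=−2..2 at α=2.0967, β=0.4366, γ=1.0175.
cos(β/2)=0.976267, sin(β/2)=0.216570
d^2_{-2,0}: single k=2 term ⇒ +0.109499;  D = -0.054312-0.095080i
d^2_{-1,0}: k∈[1..2] ⇒ +0.493606 -0.024291 = +0.469315;  D = -0.235594+0.405897i
d^2_{0,0}: k∈[0..2] ⇒ +0.908394 -0.178811 +0.002200 = +0.731783;  D = +0.731783+0.000000i
d^2_{1,0}: k∈[0..1] ⇒ -0.493606 +0.024291 = -0.469315;  D = +0.235594+0.405897i
d^2_{2,0}: single k=0 term ⇒ +0.109499;  D = -0.054312+0.095080i
Y_2^{m'}(θ=0.4413,φ=4.2646) and Σ D·Y over m':
  (-0.0543-0.0951i)·(-0.0440-0.0550i)  (-0.2356+0.4059i)·(-0.1292+0.2689i)  (+0.7318+0.0000i)·(+0.4582+0.0000i)  (+0.2356+0.4059i)·(+0.1292+0.2689i)  (-0.0543+0.0951i)·(-0.0440+0.0550i)
Y_2^0(R⁻¹ n̂) = +0.172154-0.000000i

Re=0.1722 Im=0.0000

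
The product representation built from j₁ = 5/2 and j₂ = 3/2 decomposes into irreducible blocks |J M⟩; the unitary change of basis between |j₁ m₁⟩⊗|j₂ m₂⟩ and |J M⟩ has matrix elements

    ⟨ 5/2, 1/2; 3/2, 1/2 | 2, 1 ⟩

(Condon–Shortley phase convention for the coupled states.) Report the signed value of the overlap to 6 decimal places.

√[5·2!3!1!/7! · 3!2!2!1!3!1!] = √(12/7)
  +(−1)^1/∏(1,1,1,1,2,0)! = -1/2  (running -1/2)
  +(−1)^2/∏(2,0,0,0,3,1)! = 1/12  (running -5/12)
⟨..|..⟩ = √(12/7)·(-5/12) = -0.545545

−√(25/84) ≈ -0.545545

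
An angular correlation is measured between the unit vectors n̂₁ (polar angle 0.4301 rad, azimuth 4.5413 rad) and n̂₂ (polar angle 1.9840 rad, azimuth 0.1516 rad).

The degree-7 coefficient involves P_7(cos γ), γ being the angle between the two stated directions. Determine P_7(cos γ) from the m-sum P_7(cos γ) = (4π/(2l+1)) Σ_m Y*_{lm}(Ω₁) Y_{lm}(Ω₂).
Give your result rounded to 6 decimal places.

Expand P_7 via completeness: Σ_{m} conj(Y_{7,m}) at Ω₁ times Y_{7,m} at Ω₂ —
  term(m=-7) = (0.000229, -0.000188)   from Y*(Ω₁)=(0.001020, 0.000399), Y(Ω₂)=(0.131826, -0.235898)
  term(m=-6) = (-0.001415, -0.003700)   from Y*(Ω₁)=(-0.004627, 0.007645), Y(Ω₂)=(-0.272226, 0.349895)
  term(m=-5) = (-0.011661, 0.000498)   from Y*(Ω₁)=(-0.034000, -0.029542), Y(Ω₂)=(0.188188, -0.178149)
  term(m=-4) = (0.008082, -0.028102)   from Y*(Ω₁)=(0.120910, -0.098649), Y(Ω₂)=(0.153978, -0.106795)
  term(m=-3) = (-0.101513, -0.069856)   from Y*(Ω₁)=(0.181440, 0.321898), Y(Ω₂)=(-0.299587, 0.146495)
  term(m=-2) = (0.022190, -0.016708)   from Y*(Ω₁)=(-0.505957, 0.180216), Y(Ω₂)=(-0.049359, 0.015442)
  term(m=-1) = (-0.029773, -0.089041)   from Y*(Ω₁)=(-0.047968, -0.277626), Y(Ω₂)=(0.329418, -0.050326)
  term(m=+0) = (-0.004264, -0.000000)   from Y*(Ω₁)=(-0.363276, -0.000000), Y(Ω₂)=(0.011737, 0.000000)
  term(m=+1) = (-0.029773, 0.089041)   from Y*(Ω₁)=(0.047968, -0.277626), Y(Ω₂)=(-0.329418, -0.050326)
  term(m=+2) = (0.022190, 0.016708)   from Y*(Ω₁)=(-0.505957, -0.180216), Y(Ω₂)=(-0.049359, -0.015442)
  term(m=+3) = (-0.101513, 0.069856)   from Y*(Ω₁)=(-0.181440, 0.321898), Y(Ω₂)=(0.299587, 0.146495)
  term(m=+4) = (0.008082, 0.028102)   from Y*(Ω₁)=(0.120910, 0.098649), Y(Ω₂)=(0.153978, 0.106795)
  term(m=+5) = (-0.011661, -0.000498)   from Y*(Ω₁)=(0.034000, -0.029542), Y(Ω₂)=(-0.188188, -0.178149)
  term(m=+6) = (-0.001415, 0.003700)   from Y*(Ω₁)=(-0.004627, -0.007645), Y(Ω₂)=(-0.272226, -0.349895)
  term(m=+7) = (0.000229, 0.000188)   from Y*(Ω₁)=(-0.001020, 0.000399), Y(Ω₂)=(-0.131826, -0.235898)
Total Σ_m = (-0.231987, -0.000000). Multiply by 0.837758: (-0.194349, -0.000000). P_7(cos γ) = -0.194349

-0.194349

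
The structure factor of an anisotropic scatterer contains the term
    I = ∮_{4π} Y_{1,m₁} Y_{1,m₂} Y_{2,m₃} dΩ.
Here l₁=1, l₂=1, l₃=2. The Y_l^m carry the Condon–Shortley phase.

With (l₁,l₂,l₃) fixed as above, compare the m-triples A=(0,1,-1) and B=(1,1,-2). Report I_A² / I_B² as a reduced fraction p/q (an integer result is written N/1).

Shared (l₁,l₂,l₃)=(1,1,2): N and (l;000)² cancel in I_A²/I_B².
A: Δ = 0!·2!·2!/5! = 1/30; Racah Σ t=0..0: t=0:+1/2 = 1/2; ⇒ 3j(1 1 2; 0 1 -1)² = 1/10, sgn -1
B: Δ = 0!·2!·2!/5! = 1/30; Racah Σ t=0..0: t=0:+1/4 = 1/4; ⇒ 3j(1 1 2; 1 1 -2)² = 1/5, sgn +1
I_A²/I_B² = (1/10)/(1/5) = 1/2

1/2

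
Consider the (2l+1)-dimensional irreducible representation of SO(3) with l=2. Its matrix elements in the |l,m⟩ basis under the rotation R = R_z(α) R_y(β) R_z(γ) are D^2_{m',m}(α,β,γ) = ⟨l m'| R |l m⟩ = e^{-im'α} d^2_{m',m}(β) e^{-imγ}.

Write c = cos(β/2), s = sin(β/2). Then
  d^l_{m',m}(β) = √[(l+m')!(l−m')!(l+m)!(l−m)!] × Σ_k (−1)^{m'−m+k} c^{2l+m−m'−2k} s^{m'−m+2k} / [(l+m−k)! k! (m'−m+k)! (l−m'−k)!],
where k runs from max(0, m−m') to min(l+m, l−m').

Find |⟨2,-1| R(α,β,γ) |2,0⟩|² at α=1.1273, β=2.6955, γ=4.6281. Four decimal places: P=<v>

First d^2_{-1,0}(β=2.6955), then the phase factors e^{-i(-1)α} and e^{-i(0)γ}:
With c≡cos(β/2)=0.221202 and s≡sin(β/2)=0.975228, N=[1·6·2·2]^{1/2}=4.898979
Admissible k: 1..2 (factorial args all ≥0)
  k=1: (−1)^0·4.8990/(2)·0.2212^3·0.9752^1 = +0.025855
  k=2: (−1)^1·4.8990/(2)·0.2212^1·0.9752^3 = -0.502554
d^2_{-1,0}(2.6955) = +0.025855 -0.502554 = -0.476698
|D^2_{-1,0}|² = |d^2_{-1,0}(β)|² = (-0.476698)² = 0.227241 (the z-rotation phases have unit modulus)

P=0.2272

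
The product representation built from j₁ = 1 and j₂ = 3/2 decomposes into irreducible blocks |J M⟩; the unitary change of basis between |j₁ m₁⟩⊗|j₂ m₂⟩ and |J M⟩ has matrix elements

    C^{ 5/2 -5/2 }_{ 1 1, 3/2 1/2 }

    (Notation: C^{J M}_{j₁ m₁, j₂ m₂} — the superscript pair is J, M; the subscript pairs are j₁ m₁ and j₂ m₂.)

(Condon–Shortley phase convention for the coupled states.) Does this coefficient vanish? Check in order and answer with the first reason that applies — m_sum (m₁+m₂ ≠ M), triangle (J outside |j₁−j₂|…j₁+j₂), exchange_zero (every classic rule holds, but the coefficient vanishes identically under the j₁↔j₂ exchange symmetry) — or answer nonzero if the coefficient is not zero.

m-sum: m₁+m₂ = 1+1/2 = 3/2, M = -5/2  ✗ ⇒ coefficient is 0

m_sum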